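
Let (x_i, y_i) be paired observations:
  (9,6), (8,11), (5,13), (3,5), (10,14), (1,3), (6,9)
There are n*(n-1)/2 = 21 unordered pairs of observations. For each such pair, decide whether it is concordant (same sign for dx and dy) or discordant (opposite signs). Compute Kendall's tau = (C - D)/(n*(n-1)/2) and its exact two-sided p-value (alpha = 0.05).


Step 1: Enumerate the 21 unordered pairs (i,j) with i<j and classify each by sign(x_j-x_i) * sign(y_j-y_i).
  (1,2):dx=-1,dy=+5->D; (1,3):dx=-4,dy=+7->D; (1,4):dx=-6,dy=-1->C; (1,5):dx=+1,dy=+8->C
  (1,6):dx=-8,dy=-3->C; (1,7):dx=-3,dy=+3->D; (2,3):dx=-3,dy=+2->D; (2,4):dx=-5,dy=-6->C
  (2,5):dx=+2,dy=+3->C; (2,6):dx=-7,dy=-8->C; (2,7):dx=-2,dy=-2->C; (3,4):dx=-2,dy=-8->C
  (3,5):dx=+5,dy=+1->C; (3,6):dx=-4,dy=-10->C; (3,7):dx=+1,dy=-4->D; (4,5):dx=+7,dy=+9->C
  (4,6):dx=-2,dy=-2->C; (4,7):dx=+3,dy=+4->C; (5,6):dx=-9,dy=-11->C; (5,7):dx=-4,dy=-5->C
  (6,7):dx=+5,dy=+6->C
Step 2: C = 16, D = 5, total pairs = 21.
Step 3: tau = (C - D)/(n(n-1)/2) = (16 - 5)/21 = 0.523810.
Step 4: Exact two-sided p-value (enumerate n! = 5040 permutations of y under H0): p = 0.136111.
Step 5: alpha = 0.05. fail to reject H0.

tau_b = 0.5238 (C=16, D=5), p = 0.136111, fail to reject H0.


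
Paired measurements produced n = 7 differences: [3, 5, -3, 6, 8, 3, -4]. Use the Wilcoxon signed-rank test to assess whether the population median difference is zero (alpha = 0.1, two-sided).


Step 1: Drop any zero differences (none here) and take |d_i|.
|d| = [3, 5, 3, 6, 8, 3, 4]
Step 2: Midrank |d_i| (ties get averaged ranks).
ranks: |3|->2, |5|->5, |3|->2, |6|->6, |8|->7, |3|->2, |4|->4
Step 3: Attach original signs; sum ranks with positive sign and with negative sign.
W+ = 2 + 5 + 6 + 7 + 2 = 22
W- = 2 + 4 = 6
(Check: W+ + W- = 28 should equal n(n+1)/2 = 28.)
Step 4: Test statistic W = min(W+, W-) = 6.
Step 5: Ties in |d|, so use the tie-corrected normal approximation.
        E[W] = n(n+1)/4 = 7*8/4 = 14.
        Tie groups: |d|=3 (t=3); sum(t^3 - t) = 24.
        Var[W] = n(n+1)(2n+1)/24 - sum(t^3-t)/48 = 840/24 - 24/48 = 34.5.
        z = (W - E[W]) / sqrt(Var[W]) = (6 - 14) / 5.8737 = -1.3620.
        Two-sided p = 2*Phi(z) = 0.173195.
Step 6: alpha = 0.1. fail to reject H0.

W+ = 22, W- = 6, W = min = 6, p = 0.173195, fail to reject H0.


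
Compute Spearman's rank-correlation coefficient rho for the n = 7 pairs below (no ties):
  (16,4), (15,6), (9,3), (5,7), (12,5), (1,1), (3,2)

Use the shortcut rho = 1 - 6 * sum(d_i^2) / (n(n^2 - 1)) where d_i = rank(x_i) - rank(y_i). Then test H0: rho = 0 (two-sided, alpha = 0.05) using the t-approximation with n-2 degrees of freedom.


Step 1: Rank x and y separately (midranks; no ties here).
rank(x): 16->7, 15->6, 9->4, 5->3, 12->5, 1->1, 3->2
rank(y): 4->4, 6->6, 3->3, 7->7, 5->5, 1->1, 2->2
Step 2: d_i = R_x(i) - R_y(i); compute d_i^2.
  (7-4)^2=9, (6-6)^2=0, (4-3)^2=1, (3-7)^2=16, (5-5)^2=0, (1-1)^2=0, (2-2)^2=0
sum(d^2) = 26.
Step 3: rho = 1 - 6*26 / (7*(7^2 - 1)) = 1 - 156/336 = 0.535714.
Step 4: Under H0, t = rho * sqrt((n-2)/(1-rho^2)) = 1.4186 ~ t(5).
Step 5: Two-sided p-value from the t-distribution with 5 df = 0.215217.
Step 6: alpha = 0.05. fail to reject H0.

rho = 0.5357, p = 0.215217, fail to reject H0 at alpha = 0.05.


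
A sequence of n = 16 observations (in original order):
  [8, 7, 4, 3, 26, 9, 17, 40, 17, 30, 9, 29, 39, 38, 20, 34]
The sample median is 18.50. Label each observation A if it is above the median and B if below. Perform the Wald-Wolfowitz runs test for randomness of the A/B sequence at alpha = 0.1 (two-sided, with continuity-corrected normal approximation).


Step 1: Compute median = 18.50; label A = above, B = below.
Labels in order: BBBBABBABABAAAAA  (n_A = 8, n_B = 8)
Step 2: Count runs R = 8.
Step 3: Under H0 (random ordering), E[R] = 2*n_A*n_B/(n_A+n_B) + 1 = 2*8*8/16 + 1 = 9.0000.
        Var[R] = 2*n_A*n_B*(2*n_A*n_B - n_A - n_B) / ((n_A+n_B)^2 * (n_A+n_B-1)) = 14336/3840 = 3.7333.
        SD[R] = 1.9322.
Step 4: Continuity-corrected z = (R + 0.5 - E[R]) / SD[R] = (8 + 0.5 - 9.0000) / 1.9322 = -0.2588.
Step 5: Two-sided p-value via normal approximation = 2*(1 - Phi(|z|)) = 0.795809.
Step 6: alpha = 0.1. fail to reject H0.

R = 8, z = -0.2588, p = 0.795809, fail to reject H0.


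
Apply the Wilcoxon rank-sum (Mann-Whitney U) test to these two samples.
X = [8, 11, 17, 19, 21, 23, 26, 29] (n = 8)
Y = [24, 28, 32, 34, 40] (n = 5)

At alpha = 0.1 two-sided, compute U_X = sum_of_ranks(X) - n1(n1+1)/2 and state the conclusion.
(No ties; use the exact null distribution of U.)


Step 1: Combine and sort all 13 observations; assign midranks.
sorted (value, group): (8,X), (11,X), (17,X), (19,X), (21,X), (23,X), (24,Y), (26,X), (28,Y), (29,X), (32,Y), (34,Y), (40,Y)
ranks: 8->1, 11->2, 17->3, 19->4, 21->5, 23->6, 24->7, 26->8, 28->9, 29->10, 32->11, 34->12, 40->13
Step 2: Rank sum for X: R1 = 1 + 2 + 3 + 4 + 5 + 6 + 8 + 10 = 39.
Step 3: U_X = R1 - n1(n1+1)/2 = 39 - 8*9/2 = 39 - 36 = 3.
       U_Y = n1*n2 - U_X = 40 - 3 = 37.
Step 4: No ties, so the exact null distribution of U (based on enumerating the C(13,8) = 1287 equally likely rank assignments) gives the two-sided p-value.
Step 5: p-value = 0.010878; compare to alpha = 0.1. reject H0.

U_X = 3, p = 0.010878, reject H0 at alpha = 0.1.


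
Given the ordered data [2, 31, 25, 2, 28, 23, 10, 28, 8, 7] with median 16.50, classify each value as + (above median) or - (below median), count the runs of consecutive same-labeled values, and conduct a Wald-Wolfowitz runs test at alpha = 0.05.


Step 1: Compute median = 16.50; label A = above, B = below.
Labels in order: BAABAABABB  (n_A = 5, n_B = 5)
Step 2: Count runs R = 7.
Step 3: Under H0 (random ordering), E[R] = 2*n_A*n_B/(n_A+n_B) + 1 = 2*5*5/10 + 1 = 6.0000.
        Var[R] = 2*n_A*n_B*(2*n_A*n_B - n_A - n_B) / ((n_A+n_B)^2 * (n_A+n_B-1)) = 2000/900 = 2.2222.
        SD[R] = 1.4907.
Step 4: Continuity-corrected z = (R - 0.5 - E[R]) / SD[R] = (7 - 0.5 - 6.0000) / 1.4907 = 0.3354.
Step 5: Two-sided p-value via normal approximation = 2*(1 - Phi(|z|)) = 0.737316.
Step 6: alpha = 0.05. fail to reject H0.

R = 7, z = 0.3354, p = 0.737316, fail to reject H0.


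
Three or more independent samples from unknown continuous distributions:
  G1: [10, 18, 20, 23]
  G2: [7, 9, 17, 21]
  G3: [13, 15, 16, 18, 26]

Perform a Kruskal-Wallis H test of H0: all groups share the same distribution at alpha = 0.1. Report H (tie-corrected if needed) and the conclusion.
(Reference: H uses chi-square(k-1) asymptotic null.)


Step 1: Combine all N = 13 observations and assign midranks.
sorted (value, group, rank): (7,G2,1), (9,G2,2), (10,G1,3), (13,G3,4), (15,G3,5), (16,G3,6), (17,G2,7), (18,G1,8.5), (18,G3,8.5), (20,G1,10), (21,G2,11), (23,G1,12), (26,G3,13)
Step 2: Sum ranks within each group.
R_1 = 33.5 (n_1 = 4)
R_2 = 21 (n_2 = 4)
R_3 = 36.5 (n_3 = 5)
Step 3: H = 12/(N(N+1)) * sum(R_i^2/n_i) - 3(N+1)
     = 12/(13*14) * (33.5^2/4 + 21^2/4 + 36.5^2/5) - 3*14
     = 0.065934 * 657.263 - 42
     = 1.335989.
Step 4: Ties present; correction factor C = 1 - 6/(13^3 - 13) = 0.997253. Corrected H = 1.335989 / 0.997253 = 1.339669.
Step 5: Under H0, H ~ chi^2(2); p-value = 0.511793.
Step 6: alpha = 0.1. fail to reject H0.

H = 1.3397, df = 2, p = 0.511793, fail to reject H0.


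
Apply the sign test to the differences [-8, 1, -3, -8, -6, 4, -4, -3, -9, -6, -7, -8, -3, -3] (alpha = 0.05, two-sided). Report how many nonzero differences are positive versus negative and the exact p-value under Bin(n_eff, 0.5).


Step 1: Discard zero differences. Original n = 14; n_eff = number of nonzero differences = 14.
Nonzero differences (with sign): -8, +1, -3, -8, -6, +4, -4, -3, -9, -6, -7, -8, -3, -3
Step 2: Count signs: positive = 2, negative = 12.
Step 3: Under H0: P(positive) = 0.5, so the number of positives S ~ Bin(14, 0.5).
Step 4: Two-sided exact p-value = sum of Bin(14,0.5) probabilities at or below the observed probability = 0.012939.
Step 5: alpha = 0.05. reject H0.

n_eff = 14, pos = 2, neg = 12, p = 0.012939, reject H0.


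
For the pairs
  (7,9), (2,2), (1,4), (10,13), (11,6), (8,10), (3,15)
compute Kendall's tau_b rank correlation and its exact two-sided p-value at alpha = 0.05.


Step 1: Enumerate the 21 unordered pairs (i,j) with i<j and classify each by sign(x_j-x_i) * sign(y_j-y_i).
  (1,2):dx=-5,dy=-7->C; (1,3):dx=-6,dy=-5->C; (1,4):dx=+3,dy=+4->C; (1,5):dx=+4,dy=-3->D
  (1,6):dx=+1,dy=+1->C; (1,7):dx=-4,dy=+6->D; (2,3):dx=-1,dy=+2->D; (2,4):dx=+8,dy=+11->C
  (2,5):dx=+9,dy=+4->C; (2,6):dx=+6,dy=+8->C; (2,7):dx=+1,dy=+13->C; (3,4):dx=+9,dy=+9->C
  (3,5):dx=+10,dy=+2->C; (3,6):dx=+7,dy=+6->C; (3,7):dx=+2,dy=+11->C; (4,5):dx=+1,dy=-7->D
  (4,6):dx=-2,dy=-3->C; (4,7):dx=-7,dy=+2->D; (5,6):dx=-3,dy=+4->D; (5,7):dx=-8,dy=+9->D
  (6,7):dx=-5,dy=+5->D
Step 2: C = 13, D = 8, total pairs = 21.
Step 3: tau = (C - D)/(n(n-1)/2) = (13 - 8)/21 = 0.238095.
Step 4: Exact two-sided p-value (enumerate n! = 5040 permutations of y under H0): p = 0.561905.
Step 5: alpha = 0.05. fail to reject H0.

tau_b = 0.2381 (C=13, D=8), p = 0.561905, fail to reject H0.


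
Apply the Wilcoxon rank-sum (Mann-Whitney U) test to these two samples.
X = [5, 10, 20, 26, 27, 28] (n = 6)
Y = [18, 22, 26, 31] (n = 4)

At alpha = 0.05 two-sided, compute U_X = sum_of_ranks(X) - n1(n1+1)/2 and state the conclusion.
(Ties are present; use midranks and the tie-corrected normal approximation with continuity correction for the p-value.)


Step 1: Combine and sort all 10 observations; assign midranks.
sorted (value, group): (5,X), (10,X), (18,Y), (20,X), (22,Y), (26,X), (26,Y), (27,X), (28,X), (31,Y)
ranks: 5->1, 10->2, 18->3, 20->4, 22->5, 26->6.5, 26->6.5, 27->8, 28->9, 31->10
Step 2: Rank sum for X: R1 = 1 + 2 + 4 + 6.5 + 8 + 9 = 30.5.
Step 3: U_X = R1 - n1(n1+1)/2 = 30.5 - 6*7/2 = 30.5 - 21 = 9.5.
       U_Y = n1*n2 - U_X = 24 - 9.5 = 14.5.
Step 4: Ties are present, so use the tie-corrected normal approximation (with continuity correction) for the p-value.
Step 5: p-value = 0.668870; compare to alpha = 0.05. fail to reject H0.

U_X = 9.5, p = 0.668870, fail to reject H0 at alpha = 0.05.


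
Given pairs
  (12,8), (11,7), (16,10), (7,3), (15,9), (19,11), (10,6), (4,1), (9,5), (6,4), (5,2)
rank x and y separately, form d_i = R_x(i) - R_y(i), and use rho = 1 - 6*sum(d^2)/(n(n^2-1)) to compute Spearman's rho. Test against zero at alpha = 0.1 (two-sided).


Step 1: Rank x and y separately (midranks; no ties here).
rank(x): 12->8, 11->7, 16->10, 7->4, 15->9, 19->11, 10->6, 4->1, 9->5, 6->3, 5->2
rank(y): 8->8, 7->7, 10->10, 3->3, 9->9, 11->11, 6->6, 1->1, 5->5, 4->4, 2->2
Step 2: d_i = R_x(i) - R_y(i); compute d_i^2.
  (8-8)^2=0, (7-7)^2=0, (10-10)^2=0, (4-3)^2=1, (9-9)^2=0, (11-11)^2=0, (6-6)^2=0, (1-1)^2=0, (5-5)^2=0, (3-4)^2=1, (2-2)^2=0
sum(d^2) = 2.
Step 3: rho = 1 - 6*2 / (11*(11^2 - 1)) = 1 - 12/1320 = 0.990909.
Step 4: Under H0, t = rho * sqrt((n-2)/(1-rho^2)) = 22.0966 ~ t(9).
Step 5: Two-sided p-value from the t-distribution with 9 df = 0.000000.
Step 6: alpha = 0.1. reject H0.

rho = 0.9909, p = 0.000000, reject H0 at alpha = 0.1.


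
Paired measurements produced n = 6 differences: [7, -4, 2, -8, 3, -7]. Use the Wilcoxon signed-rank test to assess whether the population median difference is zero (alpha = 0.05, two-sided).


Step 1: Drop any zero differences (none here) and take |d_i|.
|d| = [7, 4, 2, 8, 3, 7]
Step 2: Midrank |d_i| (ties get averaged ranks).
ranks: |7|->4.5, |4|->3, |2|->1, |8|->6, |3|->2, |7|->4.5
Step 3: Attach original signs; sum ranks with positive sign and with negative sign.
W+ = 4.5 + 1 + 2 = 7.5
W- = 3 + 6 + 4.5 = 13.5
(Check: W+ + W- = 21 should equal n(n+1)/2 = 21.)
Step 4: Test statistic W = min(W+, W-) = 7.5.
Step 5: Ties in |d|, so use the tie-corrected normal approximation.
        E[W] = n(n+1)/4 = 6*7/4 = 10.5.
        Tie groups: |d|=7 (t=2); sum(t^3 - t) = 6.
        Var[W] = n(n+1)(2n+1)/24 - sum(t^3-t)/48 = 546/24 - 6/48 = 22.625.
        z = (W - E[W]) / sqrt(Var[W]) = (7.5 - 10.5) / 4.7566 = -0.6307.
        Two-sided p = 2*Phi(z) = 0.528233.
Step 6: alpha = 0.05. fail to reject H0.

W+ = 7.5, W- = 13.5, W = min = 7.5, p = 0.528233, fail to reject H0.


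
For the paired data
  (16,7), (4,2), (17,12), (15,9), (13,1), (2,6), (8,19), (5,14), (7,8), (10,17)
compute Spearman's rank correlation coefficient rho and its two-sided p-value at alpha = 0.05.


Step 1: Rank x and y separately (midranks; no ties here).
rank(x): 16->9, 4->2, 17->10, 15->8, 13->7, 2->1, 8->5, 5->3, 7->4, 10->6
rank(y): 7->4, 2->2, 12->7, 9->6, 1->1, 6->3, 19->10, 14->8, 8->5, 17->9
Step 2: d_i = R_x(i) - R_y(i); compute d_i^2.
  (9-4)^2=25, (2-2)^2=0, (10-7)^2=9, (8-6)^2=4, (7-1)^2=36, (1-3)^2=4, (5-10)^2=25, (3-8)^2=25, (4-5)^2=1, (6-9)^2=9
sum(d^2) = 138.
Step 3: rho = 1 - 6*138 / (10*(10^2 - 1)) = 1 - 828/990 = 0.163636.
Step 4: Under H0, t = rho * sqrt((n-2)/(1-rho^2)) = 0.4692 ~ t(8).
Step 5: Two-sided p-value from the t-distribution with 8 df = 0.651477.
Step 6: alpha = 0.05. fail to reject H0.

rho = 0.1636, p = 0.651477, fail to reject H0 at alpha = 0.05.


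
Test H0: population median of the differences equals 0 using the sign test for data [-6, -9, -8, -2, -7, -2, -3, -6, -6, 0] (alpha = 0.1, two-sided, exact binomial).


Step 1: Discard zero differences. Original n = 10; n_eff = number of nonzero differences = 9.
Nonzero differences (with sign): -6, -9, -8, -2, -7, -2, -3, -6, -6
Step 2: Count signs: positive = 0, negative = 9.
Step 3: Under H0: P(positive) = 0.5, so the number of positives S ~ Bin(9, 0.5).
Step 4: Two-sided exact p-value = sum of Bin(9,0.5) probabilities at or below the observed probability = 0.003906.
Step 5: alpha = 0.1. reject H0.

n_eff = 9, pos = 0, neg = 9, p = 0.003906, reject H0.


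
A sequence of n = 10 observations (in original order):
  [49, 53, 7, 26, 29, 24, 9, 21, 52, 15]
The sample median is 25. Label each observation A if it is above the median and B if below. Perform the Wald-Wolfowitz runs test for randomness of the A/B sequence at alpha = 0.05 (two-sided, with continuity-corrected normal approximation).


Step 1: Compute median = 25; label A = above, B = below.
Labels in order: AABAABBBAB  (n_A = 5, n_B = 5)
Step 2: Count runs R = 6.
Step 3: Under H0 (random ordering), E[R] = 2*n_A*n_B/(n_A+n_B) + 1 = 2*5*5/10 + 1 = 6.0000.
        Var[R] = 2*n_A*n_B*(2*n_A*n_B - n_A - n_B) / ((n_A+n_B)^2 * (n_A+n_B-1)) = 2000/900 = 2.2222.
        SD[R] = 1.4907.
Step 4: R = E[R], so z = 0 with no continuity correction.
Step 5: Two-sided p-value via normal approximation = 2*(1 - Phi(|z|)) = 1.000000.
Step 6: alpha = 0.05. fail to reject H0.

R = 6, z = 0.0000, p = 1.000000, fail to reject H0.


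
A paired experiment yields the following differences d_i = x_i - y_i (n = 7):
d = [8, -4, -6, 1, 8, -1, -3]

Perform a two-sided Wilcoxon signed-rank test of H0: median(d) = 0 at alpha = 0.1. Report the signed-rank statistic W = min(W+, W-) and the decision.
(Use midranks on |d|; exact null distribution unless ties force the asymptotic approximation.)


Step 1: Drop any zero differences (none here) and take |d_i|.
|d| = [8, 4, 6, 1, 8, 1, 3]
Step 2: Midrank |d_i| (ties get averaged ranks).
ranks: |8|->6.5, |4|->4, |6|->5, |1|->1.5, |8|->6.5, |1|->1.5, |3|->3
Step 3: Attach original signs; sum ranks with positive sign and with negative sign.
W+ = 6.5 + 1.5 + 6.5 = 14.5
W- = 4 + 5 + 1.5 + 3 = 13.5
(Check: W+ + W- = 28 should equal n(n+1)/2 = 28.)
Step 4: Test statistic W = min(W+, W-) = 13.5.
Step 5: Ties in |d|, so use the tie-corrected normal approximation.
        E[W] = n(n+1)/4 = 7*8/4 = 14.
        Tie groups: |d|=1 (t=2), |d|=8 (t=2); sum(t^3 - t) = 12.
        Var[W] = n(n+1)(2n+1)/24 - sum(t^3-t)/48 = 840/24 - 12/48 = 34.75.
        z = (W - E[W]) / sqrt(Var[W]) = (13.5 - 14) / 5.8949 = -0.0848.
        Two-sided p = 2*Phi(z) = 0.932405.
Step 6: alpha = 0.1. fail to reject H0.

W+ = 14.5, W- = 13.5, W = min = 13.5, p = 0.932405, fail to reject H0.


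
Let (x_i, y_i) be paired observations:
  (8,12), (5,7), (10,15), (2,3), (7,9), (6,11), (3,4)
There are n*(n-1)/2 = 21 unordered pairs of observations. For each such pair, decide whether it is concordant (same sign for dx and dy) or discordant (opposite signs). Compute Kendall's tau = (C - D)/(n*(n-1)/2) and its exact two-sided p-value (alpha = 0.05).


Step 1: Enumerate the 21 unordered pairs (i,j) with i<j and classify each by sign(x_j-x_i) * sign(y_j-y_i).
  (1,2):dx=-3,dy=-5->C; (1,3):dx=+2,dy=+3->C; (1,4):dx=-6,dy=-9->C; (1,5):dx=-1,dy=-3->C
  (1,6):dx=-2,dy=-1->C; (1,7):dx=-5,dy=-8->C; (2,3):dx=+5,dy=+8->C; (2,4):dx=-3,dy=-4->C
  (2,5):dx=+2,dy=+2->C; (2,6):dx=+1,dy=+4->C; (2,7):dx=-2,dy=-3->C; (3,4):dx=-8,dy=-12->C
  (3,5):dx=-3,dy=-6->C; (3,6):dx=-4,dy=-4->C; (3,7):dx=-7,dy=-11->C; (4,5):dx=+5,dy=+6->C
  (4,6):dx=+4,dy=+8->C; (4,7):dx=+1,dy=+1->C; (5,6):dx=-1,dy=+2->D; (5,7):dx=-4,dy=-5->C
  (6,7):dx=-3,dy=-7->C
Step 2: C = 20, D = 1, total pairs = 21.
Step 3: tau = (C - D)/(n(n-1)/2) = (20 - 1)/21 = 0.904762.
Step 4: Exact two-sided p-value (enumerate n! = 5040 permutations of y under H0): p = 0.002778.
Step 5: alpha = 0.05. reject H0.

tau_b = 0.9048 (C=20, D=1), p = 0.002778, reject H0.


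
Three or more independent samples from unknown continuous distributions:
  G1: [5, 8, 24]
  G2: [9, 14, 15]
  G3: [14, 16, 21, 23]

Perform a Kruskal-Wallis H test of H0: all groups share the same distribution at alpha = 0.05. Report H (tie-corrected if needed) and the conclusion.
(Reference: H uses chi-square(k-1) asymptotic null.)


Step 1: Combine all N = 10 observations and assign midranks.
sorted (value, group, rank): (5,G1,1), (8,G1,2), (9,G2,3), (14,G2,4.5), (14,G3,4.5), (15,G2,6), (16,G3,7), (21,G3,8), (23,G3,9), (24,G1,10)
Step 2: Sum ranks within each group.
R_1 = 13 (n_1 = 3)
R_2 = 13.5 (n_2 = 3)
R_3 = 28.5 (n_3 = 4)
Step 3: H = 12/(N(N+1)) * sum(R_i^2/n_i) - 3(N+1)
     = 12/(10*11) * (13^2/3 + 13.5^2/3 + 28.5^2/4) - 3*11
     = 0.109091 * 320.146 - 33
     = 1.925000.
Step 4: Ties present; correction factor C = 1 - 6/(10^3 - 10) = 0.993939. Corrected H = 1.925000 / 0.993939 = 1.936738.
Step 5: Under H0, H ~ chi^2(2); p-value = 0.379702.
Step 6: alpha = 0.05. fail to reject H0.

H = 1.9367, df = 2, p = 0.379702, fail to reject H0.


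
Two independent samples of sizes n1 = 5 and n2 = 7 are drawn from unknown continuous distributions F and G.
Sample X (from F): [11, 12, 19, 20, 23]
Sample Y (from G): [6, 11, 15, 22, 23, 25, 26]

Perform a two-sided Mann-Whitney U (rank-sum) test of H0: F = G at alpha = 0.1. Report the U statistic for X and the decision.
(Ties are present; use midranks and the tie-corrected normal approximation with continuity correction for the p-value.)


Step 1: Combine and sort all 12 observations; assign midranks.
sorted (value, group): (6,Y), (11,X), (11,Y), (12,X), (15,Y), (19,X), (20,X), (22,Y), (23,X), (23,Y), (25,Y), (26,Y)
ranks: 6->1, 11->2.5, 11->2.5, 12->4, 15->5, 19->6, 20->7, 22->8, 23->9.5, 23->9.5, 25->11, 26->12
Step 2: Rank sum for X: R1 = 2.5 + 4 + 6 + 7 + 9.5 = 29.
Step 3: U_X = R1 - n1(n1+1)/2 = 29 - 5*6/2 = 29 - 15 = 14.
       U_Y = n1*n2 - U_X = 35 - 14 = 21.
Step 4: Ties are present, so use the tie-corrected normal approximation (with continuity correction) for the p-value.
Step 5: p-value = 0.624905; compare to alpha = 0.1. fail to reject H0.

U_X = 14, p = 0.624905, fail to reject H0 at alpha = 0.1.


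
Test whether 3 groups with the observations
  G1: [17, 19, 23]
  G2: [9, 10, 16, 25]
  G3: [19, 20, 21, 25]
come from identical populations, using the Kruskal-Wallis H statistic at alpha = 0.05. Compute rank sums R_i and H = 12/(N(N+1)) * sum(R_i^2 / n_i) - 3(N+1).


Step 1: Combine all N = 11 observations and assign midranks.
sorted (value, group, rank): (9,G2,1), (10,G2,2), (16,G2,3), (17,G1,4), (19,G1,5.5), (19,G3,5.5), (20,G3,7), (21,G3,8), (23,G1,9), (25,G2,10.5), (25,G3,10.5)
Step 2: Sum ranks within each group.
R_1 = 18.5 (n_1 = 3)
R_2 = 16.5 (n_2 = 4)
R_3 = 31 (n_3 = 4)
Step 3: H = 12/(N(N+1)) * sum(R_i^2/n_i) - 3(N+1)
     = 12/(11*12) * (18.5^2/3 + 16.5^2/4 + 31^2/4) - 3*12
     = 0.090909 * 422.396 - 36
     = 2.399621.
Step 4: Ties present; correction factor C = 1 - 12/(11^3 - 11) = 0.990909. Corrected H = 2.399621 / 0.990909 = 2.421636.
Step 5: Under H0, H ~ chi^2(2); p-value = 0.297953.
Step 6: alpha = 0.05. fail to reject H0.

H = 2.4216, df = 2, p = 0.297953, fail to reject H0.


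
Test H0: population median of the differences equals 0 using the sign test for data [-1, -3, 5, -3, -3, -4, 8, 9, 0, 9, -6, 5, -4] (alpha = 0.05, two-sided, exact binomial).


Step 1: Discard zero differences. Original n = 13; n_eff = number of nonzero differences = 12.
Nonzero differences (with sign): -1, -3, +5, -3, -3, -4, +8, +9, +9, -6, +5, -4
Step 2: Count signs: positive = 5, negative = 7.
Step 3: Under H0: P(positive) = 0.5, so the number of positives S ~ Bin(12, 0.5).
Step 4: Two-sided exact p-value = sum of Bin(12,0.5) probabilities at or below the observed probability = 0.774414.
Step 5: alpha = 0.05. fail to reject H0.

n_eff = 12, pos = 5, neg = 7, p = 0.774414, fail to reject H0.


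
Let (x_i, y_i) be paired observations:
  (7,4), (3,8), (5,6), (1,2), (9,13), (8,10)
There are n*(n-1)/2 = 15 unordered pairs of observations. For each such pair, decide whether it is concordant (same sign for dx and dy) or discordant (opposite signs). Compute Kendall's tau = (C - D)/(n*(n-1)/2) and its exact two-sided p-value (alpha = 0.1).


Step 1: Enumerate the 15 unordered pairs (i,j) with i<j and classify each by sign(x_j-x_i) * sign(y_j-y_i).
  (1,2):dx=-4,dy=+4->D; (1,3):dx=-2,dy=+2->D; (1,4):dx=-6,dy=-2->C; (1,5):dx=+2,dy=+9->C
  (1,6):dx=+1,dy=+6->C; (2,3):dx=+2,dy=-2->D; (2,4):dx=-2,dy=-6->C; (2,5):dx=+6,dy=+5->C
  (2,6):dx=+5,dy=+2->C; (3,4):dx=-4,dy=-4->C; (3,5):dx=+4,dy=+7->C; (3,6):dx=+3,dy=+4->C
  (4,5):dx=+8,dy=+11->C; (4,6):dx=+7,dy=+8->C; (5,6):dx=-1,dy=-3->C
Step 2: C = 12, D = 3, total pairs = 15.
Step 3: tau = (C - D)/(n(n-1)/2) = (12 - 3)/15 = 0.600000.
Step 4: Exact two-sided p-value (enumerate n! = 720 permutations of y under H0): p = 0.136111.
Step 5: alpha = 0.1. fail to reject H0.

tau_b = 0.6000 (C=12, D=3), p = 0.136111, fail to reject H0.


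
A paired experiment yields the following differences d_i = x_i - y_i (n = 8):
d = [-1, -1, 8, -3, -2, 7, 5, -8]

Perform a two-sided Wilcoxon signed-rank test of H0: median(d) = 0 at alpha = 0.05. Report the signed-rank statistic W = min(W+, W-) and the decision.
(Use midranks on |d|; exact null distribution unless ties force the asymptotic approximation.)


Step 1: Drop any zero differences (none here) and take |d_i|.
|d| = [1, 1, 8, 3, 2, 7, 5, 8]
Step 2: Midrank |d_i| (ties get averaged ranks).
ranks: |1|->1.5, |1|->1.5, |8|->7.5, |3|->4, |2|->3, |7|->6, |5|->5, |8|->7.5
Step 3: Attach original signs; sum ranks with positive sign and with negative sign.
W+ = 7.5 + 6 + 5 = 18.5
W- = 1.5 + 1.5 + 4 + 3 + 7.5 = 17.5
(Check: W+ + W- = 36 should equal n(n+1)/2 = 36.)
Step 4: Test statistic W = min(W+, W-) = 17.5.
Step 5: Ties in |d|, so use the tie-corrected normal approximation.
        E[W] = n(n+1)/4 = 8*9/4 = 18.
        Tie groups: |d|=1 (t=2), |d|=8 (t=2); sum(t^3 - t) = 12.
        Var[W] = n(n+1)(2n+1)/24 - sum(t^3-t)/48 = 1224/24 - 12/48 = 50.75.
        z = (W - E[W]) / sqrt(Var[W]) = (17.5 - 18) / 7.1239 = -0.0702.
        Two-sided p = 2*Phi(z) = 0.944045.
Step 6: alpha = 0.05. fail to reject H0.

W+ = 18.5, W- = 17.5, W = min = 17.5, p = 0.944045, fail to reject H0.


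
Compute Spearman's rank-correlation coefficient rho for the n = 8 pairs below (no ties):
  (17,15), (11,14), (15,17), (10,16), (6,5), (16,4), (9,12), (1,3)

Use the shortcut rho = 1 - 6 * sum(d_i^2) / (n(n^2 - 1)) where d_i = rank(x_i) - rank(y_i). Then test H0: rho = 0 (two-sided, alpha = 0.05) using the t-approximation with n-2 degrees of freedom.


Step 1: Rank x and y separately (midranks; no ties here).
rank(x): 17->8, 11->5, 15->6, 10->4, 6->2, 16->7, 9->3, 1->1
rank(y): 15->6, 14->5, 17->8, 16->7, 5->3, 4->2, 12->4, 3->1
Step 2: d_i = R_x(i) - R_y(i); compute d_i^2.
  (8-6)^2=4, (5-5)^2=0, (6-8)^2=4, (4-7)^2=9, (2-3)^2=1, (7-2)^2=25, (3-4)^2=1, (1-1)^2=0
sum(d^2) = 44.
Step 3: rho = 1 - 6*44 / (8*(8^2 - 1)) = 1 - 264/504 = 0.476190.
Step 4: Under H0, t = rho * sqrt((n-2)/(1-rho^2)) = 1.3265 ~ t(6).
Step 5: Two-sided p-value from the t-distribution with 6 df = 0.232936.
Step 6: alpha = 0.05. fail to reject H0.

rho = 0.4762, p = 0.232936, fail to reject H0 at alpha = 0.05.


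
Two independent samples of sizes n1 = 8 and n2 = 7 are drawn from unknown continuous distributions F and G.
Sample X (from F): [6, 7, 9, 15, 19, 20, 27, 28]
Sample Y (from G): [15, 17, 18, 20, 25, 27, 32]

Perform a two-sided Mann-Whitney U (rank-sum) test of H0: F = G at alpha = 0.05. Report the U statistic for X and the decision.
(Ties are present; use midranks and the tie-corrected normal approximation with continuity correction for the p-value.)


Step 1: Combine and sort all 15 observations; assign midranks.
sorted (value, group): (6,X), (7,X), (9,X), (15,X), (15,Y), (17,Y), (18,Y), (19,X), (20,X), (20,Y), (25,Y), (27,X), (27,Y), (28,X), (32,Y)
ranks: 6->1, 7->2, 9->3, 15->4.5, 15->4.5, 17->6, 18->7, 19->8, 20->9.5, 20->9.5, 25->11, 27->12.5, 27->12.5, 28->14, 32->15
Step 2: Rank sum for X: R1 = 1 + 2 + 3 + 4.5 + 8 + 9.5 + 12.5 + 14 = 54.5.
Step 3: U_X = R1 - n1(n1+1)/2 = 54.5 - 8*9/2 = 54.5 - 36 = 18.5.
       U_Y = n1*n2 - U_X = 56 - 18.5 = 37.5.
Step 4: Ties are present, so use the tie-corrected normal approximation (with continuity correction) for the p-value.
Step 5: p-value = 0.296324; compare to alpha = 0.05. fail to reject H0.

U_X = 18.5, p = 0.296324, fail to reject H0 at alpha = 0.05.


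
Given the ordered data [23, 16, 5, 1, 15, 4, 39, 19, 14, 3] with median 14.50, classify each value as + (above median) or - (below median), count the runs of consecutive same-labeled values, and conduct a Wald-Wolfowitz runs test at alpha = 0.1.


Step 1: Compute median = 14.50; label A = above, B = below.
Labels in order: AABBABAABB  (n_A = 5, n_B = 5)
Step 2: Count runs R = 6.
Step 3: Under H0 (random ordering), E[R] = 2*n_A*n_B/(n_A+n_B) + 1 = 2*5*5/10 + 1 = 6.0000.
        Var[R] = 2*n_A*n_B*(2*n_A*n_B - n_A - n_B) / ((n_A+n_B)^2 * (n_A+n_B-1)) = 2000/900 = 2.2222.
        SD[R] = 1.4907.
Step 4: R = E[R], so z = 0 with no continuity correction.
Step 5: Two-sided p-value via normal approximation = 2*(1 - Phi(|z|)) = 1.000000.
Step 6: alpha = 0.1. fail to reject H0.

R = 6, z = 0.0000, p = 1.000000, fail to reject H0.


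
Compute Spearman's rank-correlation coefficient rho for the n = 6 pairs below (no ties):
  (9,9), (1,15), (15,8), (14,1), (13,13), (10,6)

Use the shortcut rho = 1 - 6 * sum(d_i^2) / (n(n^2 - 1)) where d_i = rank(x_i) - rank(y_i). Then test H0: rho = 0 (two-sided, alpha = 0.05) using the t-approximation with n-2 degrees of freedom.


Step 1: Rank x and y separately (midranks; no ties here).
rank(x): 9->2, 1->1, 15->6, 14->5, 13->4, 10->3
rank(y): 9->4, 15->6, 8->3, 1->1, 13->5, 6->2
Step 2: d_i = R_x(i) - R_y(i); compute d_i^2.
  (2-4)^2=4, (1-6)^2=25, (6-3)^2=9, (5-1)^2=16, (4-5)^2=1, (3-2)^2=1
sum(d^2) = 56.
Step 3: rho = 1 - 6*56 / (6*(6^2 - 1)) = 1 - 336/210 = -0.600000.
Step 4: Under H0, t = rho * sqrt((n-2)/(1-rho^2)) = -1.5000 ~ t(4).
Step 5: Two-sided p-value from the t-distribution with 4 df = 0.208000.
Step 6: alpha = 0.05. fail to reject H0.

rho = -0.6000, p = 0.208000, fail to reject H0 at alpha = 0.05.


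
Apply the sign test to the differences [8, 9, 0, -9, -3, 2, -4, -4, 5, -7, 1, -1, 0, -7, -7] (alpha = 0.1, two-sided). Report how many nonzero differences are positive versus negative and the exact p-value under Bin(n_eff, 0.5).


Step 1: Discard zero differences. Original n = 15; n_eff = number of nonzero differences = 13.
Nonzero differences (with sign): +8, +9, -9, -3, +2, -4, -4, +5, -7, +1, -1, -7, -7
Step 2: Count signs: positive = 5, negative = 8.
Step 3: Under H0: P(positive) = 0.5, so the number of positives S ~ Bin(13, 0.5).
Step 4: Two-sided exact p-value = sum of Bin(13,0.5) probabilities at or below the observed probability = 0.581055.
Step 5: alpha = 0.1. fail to reject H0.

n_eff = 13, pos = 5, neg = 8, p = 0.581055, fail to reject H0.


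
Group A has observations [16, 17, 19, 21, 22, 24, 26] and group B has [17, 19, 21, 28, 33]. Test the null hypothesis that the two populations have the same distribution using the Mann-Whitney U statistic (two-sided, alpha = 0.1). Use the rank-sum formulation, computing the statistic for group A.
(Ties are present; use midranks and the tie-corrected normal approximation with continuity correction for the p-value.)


Step 1: Combine and sort all 12 observations; assign midranks.
sorted (value, group): (16,X), (17,X), (17,Y), (19,X), (19,Y), (21,X), (21,Y), (22,X), (24,X), (26,X), (28,Y), (33,Y)
ranks: 16->1, 17->2.5, 17->2.5, 19->4.5, 19->4.5, 21->6.5, 21->6.5, 22->8, 24->9, 26->10, 28->11, 33->12
Step 2: Rank sum for X: R1 = 1 + 2.5 + 4.5 + 6.5 + 8 + 9 + 10 = 41.5.
Step 3: U_X = R1 - n1(n1+1)/2 = 41.5 - 7*8/2 = 41.5 - 28 = 13.5.
       U_Y = n1*n2 - U_X = 35 - 13.5 = 21.5.
Step 4: Ties are present, so use the tie-corrected normal approximation (with continuity correction) for the p-value.
Step 5: p-value = 0.567726; compare to alpha = 0.1. fail to reject H0.

U_X = 13.5, p = 0.567726, fail to reject H0 at alpha = 0.1.


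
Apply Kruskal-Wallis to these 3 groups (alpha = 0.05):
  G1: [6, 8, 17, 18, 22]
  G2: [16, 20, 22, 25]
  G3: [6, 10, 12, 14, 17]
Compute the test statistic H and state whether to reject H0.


Step 1: Combine all N = 14 observations and assign midranks.
sorted (value, group, rank): (6,G1,1.5), (6,G3,1.5), (8,G1,3), (10,G3,4), (12,G3,5), (14,G3,6), (16,G2,7), (17,G1,8.5), (17,G3,8.5), (18,G1,10), (20,G2,11), (22,G1,12.5), (22,G2,12.5), (25,G2,14)
Step 2: Sum ranks within each group.
R_1 = 35.5 (n_1 = 5)
R_2 = 44.5 (n_2 = 4)
R_3 = 25 (n_3 = 5)
Step 3: H = 12/(N(N+1)) * sum(R_i^2/n_i) - 3(N+1)
     = 12/(14*15) * (35.5^2/5 + 44.5^2/4 + 25^2/5) - 3*15
     = 0.057143 * 872.112 - 45
     = 4.835000.
Step 4: Ties present; correction factor C = 1 - 18/(14^3 - 14) = 0.993407. Corrected H = 4.835000 / 0.993407 = 4.867091.
Step 5: Under H0, H ~ chi^2(2); p-value = 0.087725.
Step 6: alpha = 0.05. fail to reject H0.

H = 4.8671, df = 2, p = 0.087725, fail to reject H0.


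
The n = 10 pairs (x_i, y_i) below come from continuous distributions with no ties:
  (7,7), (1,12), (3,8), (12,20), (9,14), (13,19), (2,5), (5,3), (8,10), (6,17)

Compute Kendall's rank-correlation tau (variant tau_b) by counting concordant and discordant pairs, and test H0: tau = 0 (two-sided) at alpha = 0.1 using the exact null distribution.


Step 1: Enumerate the 45 unordered pairs (i,j) with i<j and classify each by sign(x_j-x_i) * sign(y_j-y_i).
  (1,2):dx=-6,dy=+5->D; (1,3):dx=-4,dy=+1->D; (1,4):dx=+5,dy=+13->C; (1,5):dx=+2,dy=+7->C
  (1,6):dx=+6,dy=+12->C; (1,7):dx=-5,dy=-2->C; (1,8):dx=-2,dy=-4->C; (1,9):dx=+1,dy=+3->C
  (1,10):dx=-1,dy=+10->D; (2,3):dx=+2,dy=-4->D; (2,4):dx=+11,dy=+8->C; (2,5):dx=+8,dy=+2->C
  (2,6):dx=+12,dy=+7->C; (2,7):dx=+1,dy=-7->D; (2,8):dx=+4,dy=-9->D; (2,9):dx=+7,dy=-2->D
  (2,10):dx=+5,dy=+5->C; (3,4):dx=+9,dy=+12->C; (3,5):dx=+6,dy=+6->C; (3,6):dx=+10,dy=+11->C
  (3,7):dx=-1,dy=-3->C; (3,8):dx=+2,dy=-5->D; (3,9):dx=+5,dy=+2->C; (3,10):dx=+3,dy=+9->C
  (4,5):dx=-3,dy=-6->C; (4,6):dx=+1,dy=-1->D; (4,7):dx=-10,dy=-15->C; (4,8):dx=-7,dy=-17->C
  (4,9):dx=-4,dy=-10->C; (4,10):dx=-6,dy=-3->C; (5,6):dx=+4,dy=+5->C; (5,7):dx=-7,dy=-9->C
  (5,8):dx=-4,dy=-11->C; (5,9):dx=-1,dy=-4->C; (5,10):dx=-3,dy=+3->D; (6,7):dx=-11,dy=-14->C
  (6,8):dx=-8,dy=-16->C; (6,9):dx=-5,dy=-9->C; (6,10):dx=-7,dy=-2->C; (7,8):dx=+3,dy=-2->D
  (7,9):dx=+6,dy=+5->C; (7,10):dx=+4,dy=+12->C; (8,9):dx=+3,dy=+7->C; (8,10):dx=+1,dy=+14->C
  (9,10):dx=-2,dy=+7->D
Step 2: C = 33, D = 12, total pairs = 45.
Step 3: tau = (C - D)/(n(n-1)/2) = (33 - 12)/45 = 0.466667.
Step 4: Exact two-sided p-value (enumerate n! = 3628800 permutations of y under H0): p = 0.072550.
Step 5: alpha = 0.1. reject H0.

tau_b = 0.4667 (C=33, D=12), p = 0.072550, reject H0.


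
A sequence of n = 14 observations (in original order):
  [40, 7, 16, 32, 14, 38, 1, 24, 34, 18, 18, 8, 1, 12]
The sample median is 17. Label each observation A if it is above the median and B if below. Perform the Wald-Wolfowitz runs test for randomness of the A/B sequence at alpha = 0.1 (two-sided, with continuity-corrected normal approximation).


Step 1: Compute median = 17; label A = above, B = below.
Labels in order: ABBABABAAAABBB  (n_A = 7, n_B = 7)
Step 2: Count runs R = 8.
Step 3: Under H0 (random ordering), E[R] = 2*n_A*n_B/(n_A+n_B) + 1 = 2*7*7/14 + 1 = 8.0000.
        Var[R] = 2*n_A*n_B*(2*n_A*n_B - n_A - n_B) / ((n_A+n_B)^2 * (n_A+n_B-1)) = 8232/2548 = 3.2308.
        SD[R] = 1.7974.
Step 4: R = E[R], so z = 0 with no continuity correction.
Step 5: Two-sided p-value via normal approximation = 2*(1 - Phi(|z|)) = 1.000000.
Step 6: alpha = 0.1. fail to reject H0.

R = 8, z = 0.0000, p = 1.000000, fail to reject H0.


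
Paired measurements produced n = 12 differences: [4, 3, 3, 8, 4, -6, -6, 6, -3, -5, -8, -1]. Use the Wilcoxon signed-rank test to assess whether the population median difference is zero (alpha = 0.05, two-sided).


Step 1: Drop any zero differences (none here) and take |d_i|.
|d| = [4, 3, 3, 8, 4, 6, 6, 6, 3, 5, 8, 1]
Step 2: Midrank |d_i| (ties get averaged ranks).
ranks: |4|->5.5, |3|->3, |3|->3, |8|->11.5, |4|->5.5, |6|->9, |6|->9, |6|->9, |3|->3, |5|->7, |8|->11.5, |1|->1
Step 3: Attach original signs; sum ranks with positive sign and with negative sign.
W+ = 5.5 + 3 + 3 + 11.5 + 5.5 + 9 = 37.5
W- = 9 + 9 + 3 + 7 + 11.5 + 1 = 40.5
(Check: W+ + W- = 78 should equal n(n+1)/2 = 78.)
Step 4: Test statistic W = min(W+, W-) = 37.5.
Step 5: Ties in |d|, so use the tie-corrected normal approximation.
        E[W] = n(n+1)/4 = 12*13/4 = 39.
        Tie groups: |d|=3 (t=3), |d|=4 (t=2), |d|=6 (t=3), |d|=8 (t=2); sum(t^3 - t) = 60.
        Var[W] = n(n+1)(2n+1)/24 - sum(t^3-t)/48 = 3900/24 - 60/48 = 161.25.
        z = (W - E[W]) / sqrt(Var[W]) = (37.5 - 39) / 12.6984 = -0.1181.
        Two-sided p = 2*Phi(z) = 0.905969.
Step 6: alpha = 0.05. fail to reject H0.

W+ = 37.5, W- = 40.5, W = min = 37.5, p = 0.905969, fail to reject H0.


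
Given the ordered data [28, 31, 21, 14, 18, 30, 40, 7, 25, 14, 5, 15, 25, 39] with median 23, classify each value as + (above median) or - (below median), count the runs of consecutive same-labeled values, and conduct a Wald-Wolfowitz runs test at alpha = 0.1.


Step 1: Compute median = 23; label A = above, B = below.
Labels in order: AABBBAABABBBAA  (n_A = 7, n_B = 7)
Step 2: Count runs R = 7.
Step 3: Under H0 (random ordering), E[R] = 2*n_A*n_B/(n_A+n_B) + 1 = 2*7*7/14 + 1 = 8.0000.
        Var[R] = 2*n_A*n_B*(2*n_A*n_B - n_A - n_B) / ((n_A+n_B)^2 * (n_A+n_B-1)) = 8232/2548 = 3.2308.
        SD[R] = 1.7974.
Step 4: Continuity-corrected z = (R + 0.5 - E[R]) / SD[R] = (7 + 0.5 - 8.0000) / 1.7974 = -0.2782.
Step 5: Two-sided p-value via normal approximation = 2*(1 - Phi(|z|)) = 0.780879.
Step 6: alpha = 0.1. fail to reject H0.

R = 7, z = -0.2782, p = 0.780879, fail to reject H0.


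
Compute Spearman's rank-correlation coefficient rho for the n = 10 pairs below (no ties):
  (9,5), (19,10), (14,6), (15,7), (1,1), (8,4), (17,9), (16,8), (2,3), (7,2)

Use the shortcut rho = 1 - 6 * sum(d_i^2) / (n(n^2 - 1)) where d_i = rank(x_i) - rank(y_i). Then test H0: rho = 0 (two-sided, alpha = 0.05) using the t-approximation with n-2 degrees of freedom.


Step 1: Rank x and y separately (midranks; no ties here).
rank(x): 9->5, 19->10, 14->6, 15->7, 1->1, 8->4, 17->9, 16->8, 2->2, 7->3
rank(y): 5->5, 10->10, 6->6, 7->7, 1->1, 4->4, 9->9, 8->8, 3->3, 2->2
Step 2: d_i = R_x(i) - R_y(i); compute d_i^2.
  (5-5)^2=0, (10-10)^2=0, (6-6)^2=0, (7-7)^2=0, (1-1)^2=0, (4-4)^2=0, (9-9)^2=0, (8-8)^2=0, (2-3)^2=1, (3-2)^2=1
sum(d^2) = 2.
Step 3: rho = 1 - 6*2 / (10*(10^2 - 1)) = 1 - 12/990 = 0.987879.
Step 4: Under H0, t = rho * sqrt((n-2)/(1-rho^2)) = 18.0003 ~ t(8).
Step 5: Two-sided p-value from the t-distribution with 8 df = 0.000000.
Step 6: alpha = 0.05. reject H0.

rho = 0.9879, p = 0.000000, reject H0 at alpha = 0.05.


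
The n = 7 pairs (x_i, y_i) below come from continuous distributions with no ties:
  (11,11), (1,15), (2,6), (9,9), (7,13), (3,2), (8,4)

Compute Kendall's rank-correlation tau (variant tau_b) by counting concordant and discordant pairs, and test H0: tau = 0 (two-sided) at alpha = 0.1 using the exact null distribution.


Step 1: Enumerate the 21 unordered pairs (i,j) with i<j and classify each by sign(x_j-x_i) * sign(y_j-y_i).
  (1,2):dx=-10,dy=+4->D; (1,3):dx=-9,dy=-5->C; (1,4):dx=-2,dy=-2->C; (1,5):dx=-4,dy=+2->D
  (1,6):dx=-8,dy=-9->C; (1,7):dx=-3,dy=-7->C; (2,3):dx=+1,dy=-9->D; (2,4):dx=+8,dy=-6->D
  (2,5):dx=+6,dy=-2->D; (2,6):dx=+2,dy=-13->D; (2,7):dx=+7,dy=-11->D; (3,4):dx=+7,dy=+3->C
  (3,5):dx=+5,dy=+7->C; (3,6):dx=+1,dy=-4->D; (3,7):dx=+6,dy=-2->D; (4,5):dx=-2,dy=+4->D
  (4,6):dx=-6,dy=-7->C; (4,7):dx=-1,dy=-5->C; (5,6):dx=-4,dy=-11->C; (5,7):dx=+1,dy=-9->D
  (6,7):dx=+5,dy=+2->C
Step 2: C = 10, D = 11, total pairs = 21.
Step 3: tau = (C - D)/(n(n-1)/2) = (10 - 11)/21 = -0.047619.
Step 4: Exact two-sided p-value (enumerate n! = 5040 permutations of y under H0): p = 1.000000.
Step 5: alpha = 0.1. fail to reject H0.

tau_b = -0.0476 (C=10, D=11), p = 1.000000, fail to reject H0.


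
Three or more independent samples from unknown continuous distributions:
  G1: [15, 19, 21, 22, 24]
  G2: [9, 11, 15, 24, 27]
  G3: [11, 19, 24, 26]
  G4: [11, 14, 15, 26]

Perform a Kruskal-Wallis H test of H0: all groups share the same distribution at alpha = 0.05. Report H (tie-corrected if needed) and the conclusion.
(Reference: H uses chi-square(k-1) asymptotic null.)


Step 1: Combine all N = 18 observations and assign midranks.
sorted (value, group, rank): (9,G2,1), (11,G2,3), (11,G3,3), (11,G4,3), (14,G4,5), (15,G1,7), (15,G2,7), (15,G4,7), (19,G1,9.5), (19,G3,9.5), (21,G1,11), (22,G1,12), (24,G1,14), (24,G2,14), (24,G3,14), (26,G3,16.5), (26,G4,16.5), (27,G2,18)
Step 2: Sum ranks within each group.
R_1 = 53.5 (n_1 = 5)
R_2 = 43 (n_2 = 5)
R_3 = 43 (n_3 = 4)
R_4 = 31.5 (n_4 = 4)
Step 3: H = 12/(N(N+1)) * sum(R_i^2/n_i) - 3(N+1)
     = 12/(18*19) * (53.5^2/5 + 43^2/5 + 43^2/4 + 31.5^2/4) - 3*19
     = 0.035088 * 1652.56 - 57
     = 0.984649.
Step 4: Ties present; correction factor C = 1 - 84/(18^3 - 18) = 0.985552. Corrected H = 0.984649 / 0.985552 = 0.999084.
Step 5: Under H0, H ~ chi^2(3); p-value = 0.801474.
Step 6: alpha = 0.05. fail to reject H0.

H = 0.9991, df = 3, p = 0.801474, fail to reject H0.


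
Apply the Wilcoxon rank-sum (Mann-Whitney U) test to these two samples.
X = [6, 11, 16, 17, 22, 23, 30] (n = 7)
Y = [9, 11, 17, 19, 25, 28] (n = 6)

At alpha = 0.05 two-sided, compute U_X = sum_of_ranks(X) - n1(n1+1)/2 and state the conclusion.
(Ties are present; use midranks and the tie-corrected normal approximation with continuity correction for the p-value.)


Step 1: Combine and sort all 13 observations; assign midranks.
sorted (value, group): (6,X), (9,Y), (11,X), (11,Y), (16,X), (17,X), (17,Y), (19,Y), (22,X), (23,X), (25,Y), (28,Y), (30,X)
ranks: 6->1, 9->2, 11->3.5, 11->3.5, 16->5, 17->6.5, 17->6.5, 19->8, 22->9, 23->10, 25->11, 28->12, 30->13
Step 2: Rank sum for X: R1 = 1 + 3.5 + 5 + 6.5 + 9 + 10 + 13 = 48.
Step 3: U_X = R1 - n1(n1+1)/2 = 48 - 7*8/2 = 48 - 28 = 20.
       U_Y = n1*n2 - U_X = 42 - 20 = 22.
Step 4: Ties are present, so use the tie-corrected normal approximation (with continuity correction) for the p-value.
Step 5: p-value = 0.942900; compare to alpha = 0.05. fail to reject H0.

U_X = 20, p = 0.942900, fail to reject H0 at alpha = 0.05.


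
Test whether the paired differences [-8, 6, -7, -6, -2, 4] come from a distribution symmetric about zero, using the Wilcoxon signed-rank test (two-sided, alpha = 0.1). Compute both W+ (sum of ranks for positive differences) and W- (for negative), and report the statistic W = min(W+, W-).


Step 1: Drop any zero differences (none here) and take |d_i|.
|d| = [8, 6, 7, 6, 2, 4]
Step 2: Midrank |d_i| (ties get averaged ranks).
ranks: |8|->6, |6|->3.5, |7|->5, |6|->3.5, |2|->1, |4|->2
Step 3: Attach original signs; sum ranks with positive sign and with negative sign.
W+ = 3.5 + 2 = 5.5
W- = 6 + 5 + 3.5 + 1 = 15.5
(Check: W+ + W- = 21 should equal n(n+1)/2 = 21.)
Step 4: Test statistic W = min(W+, W-) = 5.5.
Step 5: Ties in |d|, so use the tie-corrected normal approximation.
        E[W] = n(n+1)/4 = 6*7/4 = 10.5.
        Tie groups: |d|=6 (t=2); sum(t^3 - t) = 6.
        Var[W] = n(n+1)(2n+1)/24 - sum(t^3-t)/48 = 546/24 - 6/48 = 22.625.
        z = (W - E[W]) / sqrt(Var[W]) = (5.5 - 10.5) / 4.7566 = -1.0512.
        Two-sided p = 2*Phi(z) = 0.293177.
Step 6: alpha = 0.1. fail to reject H0.

W+ = 5.5, W- = 15.5, W = min = 5.5, p = 0.293177, fail to reject H0.
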